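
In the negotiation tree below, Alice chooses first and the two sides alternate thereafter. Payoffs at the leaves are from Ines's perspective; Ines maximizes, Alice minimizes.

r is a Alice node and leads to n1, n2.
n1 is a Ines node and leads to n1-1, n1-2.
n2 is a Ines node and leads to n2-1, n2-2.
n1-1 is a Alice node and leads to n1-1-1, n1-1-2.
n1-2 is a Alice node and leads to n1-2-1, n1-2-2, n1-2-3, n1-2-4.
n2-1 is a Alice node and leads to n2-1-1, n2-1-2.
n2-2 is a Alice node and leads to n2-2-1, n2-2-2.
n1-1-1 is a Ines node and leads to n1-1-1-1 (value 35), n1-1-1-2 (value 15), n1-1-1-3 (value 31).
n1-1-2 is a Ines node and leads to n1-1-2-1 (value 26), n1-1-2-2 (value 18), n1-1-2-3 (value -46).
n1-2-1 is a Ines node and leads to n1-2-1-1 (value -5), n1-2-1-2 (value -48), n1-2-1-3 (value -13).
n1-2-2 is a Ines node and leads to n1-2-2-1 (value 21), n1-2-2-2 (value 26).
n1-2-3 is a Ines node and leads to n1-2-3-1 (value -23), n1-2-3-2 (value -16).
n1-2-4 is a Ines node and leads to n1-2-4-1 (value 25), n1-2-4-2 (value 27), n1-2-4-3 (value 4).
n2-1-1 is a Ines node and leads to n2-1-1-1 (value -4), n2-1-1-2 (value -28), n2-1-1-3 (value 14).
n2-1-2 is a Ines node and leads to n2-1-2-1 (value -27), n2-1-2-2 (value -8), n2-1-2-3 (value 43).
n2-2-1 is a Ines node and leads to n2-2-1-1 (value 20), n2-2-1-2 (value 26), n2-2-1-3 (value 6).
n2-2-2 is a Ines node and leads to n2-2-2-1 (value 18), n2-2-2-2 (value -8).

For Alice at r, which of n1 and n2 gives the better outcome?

n2

n1-1-1 (Ines): max(35, 15, 31) = 35
n1-1-2 (Ines): max(26, 18, -46) = 26
n1-1 (Alice): min(35, 26) = 26
n1-2-1 (Ines): max(-5, -48, -13) = -5
n1-2-2 (Ines): max(21, 26) = 26
n1-2-3 (Ines): max(-23, -16) = -16
n1-2-4 (Ines): max(25, 27, 4) = 27
n1-2 (Alice): min(-5, 26, -16, 27) = -16
n1 (Ines): max(26, -16) = 26
n2-1-1 (Ines): max(-4, -28, 14) = 14
n2-1-2 (Ines): max(-27, -8, 43) = 43
n2-1 (Alice): min(14, 43) = 14
n2-2-1 (Ines): max(20, 26, 6) = 26
n2-2-2 (Ines): max(18, -8) = 18
n2-2 (Alice): min(26, 18) = 18
n2 (Ines): max(14, 18) = 18
Alice prefers the lower value; n1=26, n2=18. n2 is better since 18 < 26.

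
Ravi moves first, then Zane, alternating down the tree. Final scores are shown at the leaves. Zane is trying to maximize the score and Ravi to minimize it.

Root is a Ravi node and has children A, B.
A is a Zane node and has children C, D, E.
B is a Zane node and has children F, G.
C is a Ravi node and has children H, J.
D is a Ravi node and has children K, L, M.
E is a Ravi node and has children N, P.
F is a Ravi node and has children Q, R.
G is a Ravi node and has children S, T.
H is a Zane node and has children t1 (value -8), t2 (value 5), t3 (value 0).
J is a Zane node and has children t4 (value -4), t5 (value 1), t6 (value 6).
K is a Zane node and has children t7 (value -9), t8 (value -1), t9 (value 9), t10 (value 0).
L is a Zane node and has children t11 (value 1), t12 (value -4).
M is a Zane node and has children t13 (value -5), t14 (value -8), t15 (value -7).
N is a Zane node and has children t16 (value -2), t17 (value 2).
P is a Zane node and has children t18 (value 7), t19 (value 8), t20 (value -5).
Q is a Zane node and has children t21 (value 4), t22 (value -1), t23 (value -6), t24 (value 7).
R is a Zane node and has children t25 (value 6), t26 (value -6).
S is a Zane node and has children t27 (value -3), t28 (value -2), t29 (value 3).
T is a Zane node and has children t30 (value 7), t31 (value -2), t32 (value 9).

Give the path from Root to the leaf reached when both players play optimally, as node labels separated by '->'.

H (Zane): max(-8, 5, 0) = 5
J (Zane): max(-4, 1, 6) = 6
C (Ravi): min(5, 6) = 5
K (Zane): max(-9, -1, 9, 0) = 9
L (Zane): max(1, -4) = 1
M (Zane): max(-5, -8, -7) = -5
D (Ravi): min(9, 1, -5) = -5
N (Zane): max(-2, 2) = 2
P (Zane): max(7, 8, -5) = 8
E (Ravi): min(2, 8) = 2
A (Zane): max(5, -5, 2) = 5
Q (Zane): max(4, -1, -6, 7) = 7
R (Zane): max(6, -6) = 6
F (Ravi): min(7, 6) = 6
S (Zane): max(-3, -2, 3) = 3
T (Zane): max(7, -2, 9) = 9
G (Ravi): min(3, 9) = 3
B (Zane): max(6, 3) = 6
Root (Ravi): min(5, 6) = 5
At Root, Ravi picks A (lowest: 5).
At A, Zane picks C (highest: 5).
At C, Ravi picks H (lowest: 5).
At H, Zane picks t2 (highest: 5).
Terminal value 5.

Root -> A -> C -> H -> t2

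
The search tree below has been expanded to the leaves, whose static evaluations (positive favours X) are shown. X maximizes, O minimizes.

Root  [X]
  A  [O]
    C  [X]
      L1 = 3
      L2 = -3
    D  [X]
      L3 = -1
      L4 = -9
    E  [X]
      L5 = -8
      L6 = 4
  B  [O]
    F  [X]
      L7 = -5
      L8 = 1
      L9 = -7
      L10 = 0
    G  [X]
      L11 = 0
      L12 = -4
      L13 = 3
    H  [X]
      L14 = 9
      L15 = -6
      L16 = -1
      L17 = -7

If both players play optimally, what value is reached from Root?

1

C (X): max(3, -3) = 3
D (X): max(-1, -9) = -1
E (X): max(-8, 4) = 4
A (O): min(3, -1, 4) = -1
F (X): max(-5, 1, -7, 0) = 1
G (X): max(0, -4, 3) = 3
H (X): max(9, -6, -1, -7) = 9
B (O): min(1, 3, 9) = 1
Root (X): max(-1, 1) = 1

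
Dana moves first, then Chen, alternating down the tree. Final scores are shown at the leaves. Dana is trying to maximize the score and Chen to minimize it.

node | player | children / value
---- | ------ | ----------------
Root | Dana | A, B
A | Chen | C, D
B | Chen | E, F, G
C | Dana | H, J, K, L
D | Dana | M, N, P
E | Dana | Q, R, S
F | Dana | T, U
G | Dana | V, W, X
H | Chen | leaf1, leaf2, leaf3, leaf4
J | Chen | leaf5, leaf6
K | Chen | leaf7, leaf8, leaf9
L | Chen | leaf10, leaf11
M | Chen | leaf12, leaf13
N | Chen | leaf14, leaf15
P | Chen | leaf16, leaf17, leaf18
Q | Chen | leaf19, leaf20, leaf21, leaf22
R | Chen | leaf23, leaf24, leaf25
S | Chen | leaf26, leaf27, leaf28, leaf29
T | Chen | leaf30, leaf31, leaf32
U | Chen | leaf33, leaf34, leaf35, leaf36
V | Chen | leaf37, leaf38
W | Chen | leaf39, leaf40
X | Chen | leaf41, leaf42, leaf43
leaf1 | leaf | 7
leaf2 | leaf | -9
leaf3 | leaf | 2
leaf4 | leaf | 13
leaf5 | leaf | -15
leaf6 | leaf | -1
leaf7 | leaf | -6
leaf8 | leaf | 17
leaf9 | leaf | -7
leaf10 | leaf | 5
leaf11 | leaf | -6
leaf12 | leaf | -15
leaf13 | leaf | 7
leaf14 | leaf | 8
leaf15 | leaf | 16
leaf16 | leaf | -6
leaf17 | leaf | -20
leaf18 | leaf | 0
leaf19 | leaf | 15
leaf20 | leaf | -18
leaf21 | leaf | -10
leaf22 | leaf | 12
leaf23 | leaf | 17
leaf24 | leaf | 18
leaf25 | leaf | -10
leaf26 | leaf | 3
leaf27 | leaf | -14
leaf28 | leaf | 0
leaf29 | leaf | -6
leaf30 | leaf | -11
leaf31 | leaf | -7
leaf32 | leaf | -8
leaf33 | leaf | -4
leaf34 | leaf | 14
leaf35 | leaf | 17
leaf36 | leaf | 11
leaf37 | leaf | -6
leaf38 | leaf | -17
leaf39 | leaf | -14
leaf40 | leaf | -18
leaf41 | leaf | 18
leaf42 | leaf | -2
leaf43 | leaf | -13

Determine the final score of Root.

-6

H (Chen): min(7, -9, 2, 13) = -9
J (Chen): min(-15, -1) = -15
K (Chen): min(-6, 17, -7) = -7
L (Chen): min(5, -6) = -6
C (Dana): max(-9, -15, -7, -6) = -6
M (Chen): min(-15, 7) = -15
N (Chen): min(8, 16) = 8
P (Chen): min(-6, -20, 0) = -20
D (Dana): max(-15, 8, -20) = 8
A (Chen): min(-6, 8) = -6
Q (Chen): min(15, -18, -10, 12) = -18
R (Chen): min(17, 18, -10) = -10
S (Chen): min(3, -14, 0, -6) = -14
E (Dana): max(-18, -10, -14) = -10
T (Chen): min(-11, -7, -8) = -11
U (Chen): min(-4, 14, 17, 11) = -4
F (Dana): max(-11, -4) = -4
V (Chen): min(-6, -17) = -17
W (Chen): min(-14, -18) = -18
X (Chen): min(18, -2, -13) = -13
G (Dana): max(-17, -18, -13) = -13
B (Chen): min(-10, -4, -13) = -13
Root (Dana): max(-6, -13) = -6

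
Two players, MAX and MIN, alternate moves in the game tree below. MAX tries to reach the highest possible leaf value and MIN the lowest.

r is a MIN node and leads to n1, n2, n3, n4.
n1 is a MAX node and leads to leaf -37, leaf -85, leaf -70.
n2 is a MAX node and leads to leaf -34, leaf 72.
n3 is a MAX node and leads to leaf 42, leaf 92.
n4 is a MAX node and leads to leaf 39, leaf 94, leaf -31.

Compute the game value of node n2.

72

n2 (MAX): max(-34, 72) = 72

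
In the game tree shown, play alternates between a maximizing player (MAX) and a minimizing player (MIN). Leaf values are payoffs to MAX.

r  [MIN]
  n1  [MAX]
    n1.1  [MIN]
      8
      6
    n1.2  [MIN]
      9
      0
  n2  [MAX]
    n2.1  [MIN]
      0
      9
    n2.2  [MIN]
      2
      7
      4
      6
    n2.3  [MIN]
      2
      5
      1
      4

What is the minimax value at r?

n1.1 (MIN): min(8, 6) = 6
n1.2 (MIN): min(9, 0) = 0
n1 (MAX): max(6, 0) = 6
n2.1 (MIN): min(0, 9) = 0
n2.2 (MIN): min(2, 7, 4, 6) = 2
n2.3 (MIN): min(2, 5, 1, 4) = 1
n2 (MAX): max(0, 2, 1) = 2
r (MIN): min(6, 2) = 2

2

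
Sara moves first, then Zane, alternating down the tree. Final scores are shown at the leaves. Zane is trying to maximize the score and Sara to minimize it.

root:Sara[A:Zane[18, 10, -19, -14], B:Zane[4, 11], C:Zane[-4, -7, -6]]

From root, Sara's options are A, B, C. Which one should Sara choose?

A (Zane): max(18, 10, -19, -14) = 18
B (Zane): max(4, 11) = 11
C (Zane): max(-4, -7, -6) = -4
root (Sara): min(18, 11, -4) = -4
Sara at root wants the lowest of {A=18, B=11, C=-4}, so chooses C.

C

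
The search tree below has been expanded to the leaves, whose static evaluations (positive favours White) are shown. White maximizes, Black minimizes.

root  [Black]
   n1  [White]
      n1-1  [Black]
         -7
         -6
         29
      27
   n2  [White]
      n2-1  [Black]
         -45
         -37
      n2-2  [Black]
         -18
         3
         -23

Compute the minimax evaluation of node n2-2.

-23

n2-2 (Black): min(-18, 3, -23) = -23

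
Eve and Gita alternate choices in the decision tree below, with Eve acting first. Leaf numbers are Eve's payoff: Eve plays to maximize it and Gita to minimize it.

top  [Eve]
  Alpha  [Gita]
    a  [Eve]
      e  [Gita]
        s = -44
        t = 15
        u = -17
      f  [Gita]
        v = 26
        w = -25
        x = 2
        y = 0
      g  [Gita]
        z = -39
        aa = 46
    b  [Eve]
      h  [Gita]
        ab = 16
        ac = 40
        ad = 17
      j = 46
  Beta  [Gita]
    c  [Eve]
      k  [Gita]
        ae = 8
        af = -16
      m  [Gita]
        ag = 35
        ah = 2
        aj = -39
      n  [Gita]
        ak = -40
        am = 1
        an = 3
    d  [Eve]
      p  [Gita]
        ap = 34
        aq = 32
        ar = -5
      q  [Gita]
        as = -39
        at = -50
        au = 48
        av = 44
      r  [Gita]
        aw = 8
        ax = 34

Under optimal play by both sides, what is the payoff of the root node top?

-16

e (Gita): min(-44, 15, -17) = -44
f (Gita): min(26, -25, 2, 0) = -25
g (Gita): min(-39, 46) = -39
a (Eve): max(-44, -25, -39) = -25
h (Gita): min(16, 40, 17) = 16
b (Eve): max(16, 46) = 46
Alpha (Gita): min(-25, 46) = -25
k (Gita): min(8, -16) = -16
m (Gita): min(35, 2, -39) = -39
n (Gita): min(-40, 1, 3) = -40
c (Eve): max(-16, -39, -40) = -16
p (Gita): min(34, 32, -5) = -5
q (Gita): min(-39, -50, 48, 44) = -50
r (Gita): min(8, 34) = 8
d (Eve): max(-5, -50, 8) = 8
Beta (Gita): min(-16, 8) = -16
top (Eve): max(-25, -16) = -16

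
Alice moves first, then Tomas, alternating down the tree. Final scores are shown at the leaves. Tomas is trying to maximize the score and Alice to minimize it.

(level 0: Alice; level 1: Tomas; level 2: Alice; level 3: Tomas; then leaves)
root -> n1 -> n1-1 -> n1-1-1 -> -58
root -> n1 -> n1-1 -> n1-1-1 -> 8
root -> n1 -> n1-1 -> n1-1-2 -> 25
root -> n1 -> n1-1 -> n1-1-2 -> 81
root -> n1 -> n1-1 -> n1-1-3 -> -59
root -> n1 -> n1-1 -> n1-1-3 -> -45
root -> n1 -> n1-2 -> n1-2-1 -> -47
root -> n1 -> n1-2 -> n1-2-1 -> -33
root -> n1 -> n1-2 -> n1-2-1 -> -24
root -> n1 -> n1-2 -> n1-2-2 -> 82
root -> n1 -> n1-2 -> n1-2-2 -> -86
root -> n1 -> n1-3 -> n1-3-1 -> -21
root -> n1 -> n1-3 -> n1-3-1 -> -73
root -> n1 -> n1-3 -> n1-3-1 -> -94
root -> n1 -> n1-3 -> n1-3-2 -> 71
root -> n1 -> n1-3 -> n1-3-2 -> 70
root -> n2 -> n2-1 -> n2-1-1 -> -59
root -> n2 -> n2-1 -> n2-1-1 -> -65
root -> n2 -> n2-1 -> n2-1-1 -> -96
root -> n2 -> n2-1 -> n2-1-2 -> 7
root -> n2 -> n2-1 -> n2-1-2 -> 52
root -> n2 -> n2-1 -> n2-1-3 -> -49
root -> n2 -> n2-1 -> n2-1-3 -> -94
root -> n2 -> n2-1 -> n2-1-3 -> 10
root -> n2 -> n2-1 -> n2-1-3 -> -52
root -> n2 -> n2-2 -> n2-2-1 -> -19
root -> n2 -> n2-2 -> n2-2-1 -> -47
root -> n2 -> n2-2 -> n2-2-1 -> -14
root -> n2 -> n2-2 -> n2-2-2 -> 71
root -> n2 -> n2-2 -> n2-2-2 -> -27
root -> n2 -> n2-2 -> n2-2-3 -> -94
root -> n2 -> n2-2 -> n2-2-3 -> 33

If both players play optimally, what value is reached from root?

n1-1-1 (Tomas): max(-58, 8) = 8
n1-1-2 (Tomas): max(25, 81) = 81
n1-1-3 (Tomas): max(-59, -45) = -45
n1-1 (Alice): min(8, 81, -45) = -45
n1-2-1 (Tomas): max(-47, -33, -24) = -24
n1-2-2 (Tomas): max(82, -86) = 82
n1-2 (Alice): min(-24, 82) = -24
n1-3-1 (Tomas): max(-21, -73, -94) = -21
n1-3-2 (Tomas): max(71, 70) = 71
n1-3 (Alice): min(-21, 71) = -21
n1 (Tomas): max(-45, -24, -21) = -21
n2-1-1 (Tomas): max(-59, -65, -96) = -59
n2-1-2 (Tomas): max(7, 52) = 52
n2-1-3 (Tomas): max(-49, -94, 10, -52) = 10
n2-1 (Alice): min(-59, 52, 10) = -59
n2-2-1 (Tomas): max(-19, -47, -14) = -14
n2-2-2 (Tomas): max(71, -27) = 71
n2-2-3 (Tomas): max(-94, 33) = 33
n2-2 (Alice): min(-14, 71, 33) = -14
n2 (Tomas): max(-59, -14) = -14
root (Alice): min(-21, -14) = -21

-21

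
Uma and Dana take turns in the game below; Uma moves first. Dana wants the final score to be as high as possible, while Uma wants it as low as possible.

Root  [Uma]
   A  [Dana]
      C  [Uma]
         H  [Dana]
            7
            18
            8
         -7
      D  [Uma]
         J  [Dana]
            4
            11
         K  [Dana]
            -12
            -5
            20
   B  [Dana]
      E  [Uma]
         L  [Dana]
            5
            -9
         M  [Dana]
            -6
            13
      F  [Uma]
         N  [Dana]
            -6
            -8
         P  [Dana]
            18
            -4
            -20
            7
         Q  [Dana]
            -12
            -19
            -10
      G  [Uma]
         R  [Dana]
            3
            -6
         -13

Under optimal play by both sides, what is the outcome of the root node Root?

H (Dana): max(7, 18, 8) = 18
C (Uma): min(18, -7) = -7
J (Dana): max(4, 11) = 11
K (Dana): max(-12, -5, 20) = 20
D (Uma): min(11, 20) = 11
A (Dana): max(-7, 11) = 11
L (Dana): max(5, -9) = 5
M (Dana): max(-6, 13) = 13
E (Uma): min(5, 13) = 5
N (Dana): max(-6, -8) = -6
P (Dana): max(18, -4, -20, 7) = 18
Q (Dana): max(-12, -19, -10) = -10
F (Uma): min(-6, 18, -10) = -10
R (Dana): max(3, -6) = 3
G (Uma): min(3, -13) = -13
B (Dana): max(5, -10, -13) = 5
Root (Uma): min(11, 5) = 5

5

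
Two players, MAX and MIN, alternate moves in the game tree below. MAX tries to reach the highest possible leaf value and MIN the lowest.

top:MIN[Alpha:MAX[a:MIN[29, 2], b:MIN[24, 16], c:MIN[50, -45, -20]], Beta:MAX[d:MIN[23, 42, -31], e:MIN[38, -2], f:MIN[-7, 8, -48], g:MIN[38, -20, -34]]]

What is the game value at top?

-2

a (MIN): min(29, 2) = 2
b (MIN): min(24, 16) = 16
c (MIN): min(50, -45, -20) = -45
Alpha (MAX): max(2, 16, -45) = 16
d (MIN): min(23, 42, -31) = -31
e (MIN): min(38, -2) = -2
f (MIN): min(-7, 8, -48) = -48
g (MIN): min(38, -20, -34) = -34
Beta (MAX): max(-31, -2, -48, -34) = -2
top (MIN): min(16, -2) = -2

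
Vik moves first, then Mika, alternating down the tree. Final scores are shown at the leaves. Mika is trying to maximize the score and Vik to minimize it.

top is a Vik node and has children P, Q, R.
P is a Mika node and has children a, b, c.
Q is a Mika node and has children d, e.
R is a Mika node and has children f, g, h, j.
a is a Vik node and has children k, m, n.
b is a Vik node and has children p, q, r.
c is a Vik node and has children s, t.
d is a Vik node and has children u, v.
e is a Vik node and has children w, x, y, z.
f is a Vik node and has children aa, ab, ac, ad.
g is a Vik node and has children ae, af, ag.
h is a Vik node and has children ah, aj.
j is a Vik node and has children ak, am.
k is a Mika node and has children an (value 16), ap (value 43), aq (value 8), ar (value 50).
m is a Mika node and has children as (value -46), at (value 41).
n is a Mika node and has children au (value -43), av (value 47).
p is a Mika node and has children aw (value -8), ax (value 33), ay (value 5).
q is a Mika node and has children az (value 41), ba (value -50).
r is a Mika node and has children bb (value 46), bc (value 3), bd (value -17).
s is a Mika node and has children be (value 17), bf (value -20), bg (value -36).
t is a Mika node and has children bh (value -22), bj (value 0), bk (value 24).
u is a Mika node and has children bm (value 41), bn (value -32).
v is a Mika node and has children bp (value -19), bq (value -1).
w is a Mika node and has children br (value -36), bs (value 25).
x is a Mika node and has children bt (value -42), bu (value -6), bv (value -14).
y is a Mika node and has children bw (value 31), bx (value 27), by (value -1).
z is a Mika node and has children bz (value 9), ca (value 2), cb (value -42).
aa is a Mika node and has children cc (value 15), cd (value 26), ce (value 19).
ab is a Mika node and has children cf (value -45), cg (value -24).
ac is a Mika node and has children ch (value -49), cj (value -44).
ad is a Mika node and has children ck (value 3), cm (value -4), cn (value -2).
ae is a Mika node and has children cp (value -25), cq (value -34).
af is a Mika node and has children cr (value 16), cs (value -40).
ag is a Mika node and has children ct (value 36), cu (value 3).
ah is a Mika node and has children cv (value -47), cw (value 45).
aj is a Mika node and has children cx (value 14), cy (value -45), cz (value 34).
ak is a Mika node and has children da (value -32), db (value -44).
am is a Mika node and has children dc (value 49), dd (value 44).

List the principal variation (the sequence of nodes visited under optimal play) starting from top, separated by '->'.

k (Mika): max(16, 43, 8, 50) = 50
m (Mika): max(-46, 41) = 41
n (Mika): max(-43, 47) = 47
a (Vik): min(50, 41, 47) = 41
p (Mika): max(-8, 33, 5) = 33
q (Mika): max(41, -50) = 41
r (Mika): max(46, 3, -17) = 46
b (Vik): min(33, 41, 46) = 33
s (Mika): max(17, -20, -36) = 17
t (Mika): max(-22, 0, 24) = 24
c (Vik): min(17, 24) = 17
P (Mika): max(41, 33, 17) = 41
u (Mika): max(41, -32) = 41
v (Mika): max(-19, -1) = -1
d (Vik): min(41, -1) = -1
w (Mika): max(-36, 25) = 25
x (Mika): max(-42, -6, -14) = -6
y (Mika): max(31, 27, -1) = 31
z (Mika): max(9, 2, -42) = 9
e (Vik): min(25, -6, 31, 9) = -6
Q (Mika): max(-1, -6) = -1
aa (Mika): max(15, 26, 19) = 26
ab (Mika): max(-45, -24) = -24
ac (Mika): max(-49, -44) = -44
ad (Mika): max(3, -4, -2) = 3
f (Vik): min(26, -24, -44, 3) = -44
ae (Mika): max(-25, -34) = -25
af (Mika): max(16, -40) = 16
ag (Mika): max(36, 3) = 36
g (Vik): min(-25, 16, 36) = -25
ah (Mika): max(-47, 45) = 45
aj (Mika): max(14, -45, 34) = 34
h (Vik): min(45, 34) = 34
ak (Mika): max(-32, -44) = -32
am (Mika): max(49, 44) = 49
j (Vik): min(-32, 49) = -32
R (Mika): max(-44, -25, 34, -32) = 34
top (Vik): min(41, -1, 34) = -1
At top, Vik picks Q (lowest: -1).
At Q, Mika picks d (highest: -1).
At d, Vik picks v (lowest: -1).
At v, Mika picks bq (highest: -1).
Terminal value -1.

top -> Q -> d -> v -> bq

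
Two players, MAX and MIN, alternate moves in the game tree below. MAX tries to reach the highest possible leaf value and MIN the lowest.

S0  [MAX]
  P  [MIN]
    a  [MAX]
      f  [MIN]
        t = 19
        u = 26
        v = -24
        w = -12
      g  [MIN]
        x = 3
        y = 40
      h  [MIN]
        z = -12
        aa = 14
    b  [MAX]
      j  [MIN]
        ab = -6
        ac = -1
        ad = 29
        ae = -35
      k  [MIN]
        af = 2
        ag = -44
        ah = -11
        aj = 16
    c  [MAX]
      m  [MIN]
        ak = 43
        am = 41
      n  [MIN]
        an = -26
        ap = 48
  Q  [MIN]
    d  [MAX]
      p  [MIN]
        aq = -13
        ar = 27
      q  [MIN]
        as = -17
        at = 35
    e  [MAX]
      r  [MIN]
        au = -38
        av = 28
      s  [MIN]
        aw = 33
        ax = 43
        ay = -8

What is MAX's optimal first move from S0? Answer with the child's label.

f (MIN): min(19, 26, -24, -12) = -24
g (MIN): min(3, 40) = 3
h (MIN): min(-12, 14) = -12
a (MAX): max(-24, 3, -12) = 3
j (MIN): min(-6, -1, 29, -35) = -35
k (MIN): min(2, -44, -11, 16) = -44
b (MAX): max(-35, -44) = -35
m (MIN): min(43, 41) = 41
n (MIN): min(-26, 48) = -26
c (MAX): max(41, -26) = 41
P (MIN): min(3, -35, 41) = -35
p (MIN): min(-13, 27) = -13
q (MIN): min(-17, 35) = -17
d (MAX): max(-13, -17) = -13
r (MIN): min(-38, 28) = -38
s (MIN): min(33, 43, -8) = -8
e (MAX): max(-38, -8) = -8
Q (MIN): min(-13, -8) = -13
S0 (MAX): max(-35, -13) = -13
MAX at S0 wants the highest of {P=-35, Q=-13}, so chooses Q.

Q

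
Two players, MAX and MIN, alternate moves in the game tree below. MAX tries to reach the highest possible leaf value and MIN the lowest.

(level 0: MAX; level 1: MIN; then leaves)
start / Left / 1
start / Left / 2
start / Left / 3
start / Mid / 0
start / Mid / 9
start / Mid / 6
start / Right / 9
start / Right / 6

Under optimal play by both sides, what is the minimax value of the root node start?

Left (MIN): min(1, 2, 3) = 1
Mid (MIN): min(0, 9, 6) = 0
Right (MIN): min(9, 6) = 6
start (MAX): max(1, 0, 6) = 6

6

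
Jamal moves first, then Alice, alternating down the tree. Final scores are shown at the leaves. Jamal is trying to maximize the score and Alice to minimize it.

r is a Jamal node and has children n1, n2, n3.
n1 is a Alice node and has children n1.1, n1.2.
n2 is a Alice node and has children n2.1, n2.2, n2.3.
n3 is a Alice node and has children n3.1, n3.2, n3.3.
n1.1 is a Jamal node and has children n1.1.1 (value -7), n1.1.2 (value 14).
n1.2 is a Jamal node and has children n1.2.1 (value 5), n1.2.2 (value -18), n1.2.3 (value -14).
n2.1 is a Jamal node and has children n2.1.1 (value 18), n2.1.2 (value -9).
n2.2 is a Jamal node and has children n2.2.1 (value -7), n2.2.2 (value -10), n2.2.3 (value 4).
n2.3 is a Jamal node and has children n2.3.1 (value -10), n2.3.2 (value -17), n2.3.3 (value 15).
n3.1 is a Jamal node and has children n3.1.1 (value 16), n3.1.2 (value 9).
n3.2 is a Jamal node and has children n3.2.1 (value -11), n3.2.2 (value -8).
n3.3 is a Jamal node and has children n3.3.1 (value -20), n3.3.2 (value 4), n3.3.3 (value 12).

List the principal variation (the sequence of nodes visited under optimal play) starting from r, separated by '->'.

r -> n1 -> n1.2 -> n1.2.1

n1.1 (Jamal): max(-7, 14) = 14
n1.2 (Jamal): max(5, -18, -14) = 5
n1 (Alice): min(14, 5) = 5
n2.1 (Jamal): max(18, -9) = 18
n2.2 (Jamal): max(-7, -10, 4) = 4
n2.3 (Jamal): max(-10, -17, 15) = 15
n2 (Alice): min(18, 4, 15) = 4
n3.1 (Jamal): max(16, 9) = 16
n3.2 (Jamal): max(-11, -8) = -8
n3.3 (Jamal): max(-20, 4, 12) = 12
n3 (Alice): min(16, -8, 12) = -8
r (Jamal): max(5, 4, -8) = 5
At r, Jamal picks n1 (highest: 5).
At n1, Alice picks n1.2 (lowest: 5).
At n1.2, Jamal picks n1.2.1 (highest: 5).
Terminal value 5.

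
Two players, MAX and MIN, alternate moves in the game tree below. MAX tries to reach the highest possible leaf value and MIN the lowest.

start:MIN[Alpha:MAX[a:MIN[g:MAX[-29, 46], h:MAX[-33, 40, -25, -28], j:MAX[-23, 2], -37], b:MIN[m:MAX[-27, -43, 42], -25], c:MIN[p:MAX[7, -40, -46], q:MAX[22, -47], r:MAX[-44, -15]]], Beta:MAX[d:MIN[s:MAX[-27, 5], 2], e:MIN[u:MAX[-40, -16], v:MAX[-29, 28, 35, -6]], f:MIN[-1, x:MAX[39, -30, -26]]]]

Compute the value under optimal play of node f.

-1

x (MAX): max(39, -30, -26) = 39
f (MIN): min(-1, 39) = -1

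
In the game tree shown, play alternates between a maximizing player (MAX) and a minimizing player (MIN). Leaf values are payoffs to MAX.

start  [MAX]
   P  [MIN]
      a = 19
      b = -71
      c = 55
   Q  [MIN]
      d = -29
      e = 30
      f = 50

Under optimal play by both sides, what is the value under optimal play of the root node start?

P (MIN): min(19, -71, 55) = -71
Q (MIN): min(-29, 30, 50) = -29
start (MAX): max(-71, -29) = -29

-29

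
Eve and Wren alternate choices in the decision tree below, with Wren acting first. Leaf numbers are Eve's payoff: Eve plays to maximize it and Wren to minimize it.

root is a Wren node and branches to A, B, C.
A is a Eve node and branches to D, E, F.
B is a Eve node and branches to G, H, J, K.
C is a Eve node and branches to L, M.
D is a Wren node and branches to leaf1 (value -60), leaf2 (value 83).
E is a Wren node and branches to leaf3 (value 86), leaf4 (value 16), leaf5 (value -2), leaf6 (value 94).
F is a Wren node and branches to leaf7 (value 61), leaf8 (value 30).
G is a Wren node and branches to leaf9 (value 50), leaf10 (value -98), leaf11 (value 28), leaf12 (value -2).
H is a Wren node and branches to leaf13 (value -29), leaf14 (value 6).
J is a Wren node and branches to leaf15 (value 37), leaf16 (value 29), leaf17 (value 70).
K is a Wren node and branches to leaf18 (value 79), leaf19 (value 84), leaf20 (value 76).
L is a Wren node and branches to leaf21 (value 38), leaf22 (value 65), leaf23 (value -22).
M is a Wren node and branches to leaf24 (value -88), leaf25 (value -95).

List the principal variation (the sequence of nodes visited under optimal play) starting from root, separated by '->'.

D (Wren): min(-60, 83) = -60
E (Wren): min(86, 16, -2, 94) = -2
F (Wren): min(61, 30) = 30
A (Eve): max(-60, -2, 30) = 30
G (Wren): min(50, -98, 28, -2) = -98
H (Wren): min(-29, 6) = -29
J (Wren): min(37, 29, 70) = 29
K (Wren): min(79, 84, 76) = 76
B (Eve): max(-98, -29, 29, 76) = 76
L (Wren): min(38, 65, -22) = -22
M (Wren): min(-88, -95) = -95
C (Eve): max(-22, -95) = -22
root (Wren): min(30, 76, -22) = -22
At root, Wren picks C (lowest: -22).
At C, Eve picks L (highest: -22).
At L, Wren picks leaf23 (lowest: -22).
Terminal value -22.

root -> C -> L -> leaf23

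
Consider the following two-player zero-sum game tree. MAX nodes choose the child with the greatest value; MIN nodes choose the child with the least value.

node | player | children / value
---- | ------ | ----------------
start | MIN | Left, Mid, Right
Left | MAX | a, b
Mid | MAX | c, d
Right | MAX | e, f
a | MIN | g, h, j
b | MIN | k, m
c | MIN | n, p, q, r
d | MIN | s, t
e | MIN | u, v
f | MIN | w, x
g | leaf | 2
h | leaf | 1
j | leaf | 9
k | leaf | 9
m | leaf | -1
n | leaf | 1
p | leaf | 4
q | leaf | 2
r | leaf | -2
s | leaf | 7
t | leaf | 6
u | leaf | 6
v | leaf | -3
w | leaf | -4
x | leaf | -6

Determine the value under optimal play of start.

a (MIN): min(2, 1, 9) = 1
b (MIN): min(9, -1) = -1
Left (MAX): max(1, -1) = 1
c (MIN): min(1, 4, 2, -2) = -2
d (MIN): min(7, 6) = 6
Mid (MAX): max(-2, 6) = 6
e (MIN): min(6, -3) = -3
f (MIN): min(-4, -6) = -6
Right (MAX): max(-3, -6) = -3
start (MIN): min(1, 6, -3) = -3

-3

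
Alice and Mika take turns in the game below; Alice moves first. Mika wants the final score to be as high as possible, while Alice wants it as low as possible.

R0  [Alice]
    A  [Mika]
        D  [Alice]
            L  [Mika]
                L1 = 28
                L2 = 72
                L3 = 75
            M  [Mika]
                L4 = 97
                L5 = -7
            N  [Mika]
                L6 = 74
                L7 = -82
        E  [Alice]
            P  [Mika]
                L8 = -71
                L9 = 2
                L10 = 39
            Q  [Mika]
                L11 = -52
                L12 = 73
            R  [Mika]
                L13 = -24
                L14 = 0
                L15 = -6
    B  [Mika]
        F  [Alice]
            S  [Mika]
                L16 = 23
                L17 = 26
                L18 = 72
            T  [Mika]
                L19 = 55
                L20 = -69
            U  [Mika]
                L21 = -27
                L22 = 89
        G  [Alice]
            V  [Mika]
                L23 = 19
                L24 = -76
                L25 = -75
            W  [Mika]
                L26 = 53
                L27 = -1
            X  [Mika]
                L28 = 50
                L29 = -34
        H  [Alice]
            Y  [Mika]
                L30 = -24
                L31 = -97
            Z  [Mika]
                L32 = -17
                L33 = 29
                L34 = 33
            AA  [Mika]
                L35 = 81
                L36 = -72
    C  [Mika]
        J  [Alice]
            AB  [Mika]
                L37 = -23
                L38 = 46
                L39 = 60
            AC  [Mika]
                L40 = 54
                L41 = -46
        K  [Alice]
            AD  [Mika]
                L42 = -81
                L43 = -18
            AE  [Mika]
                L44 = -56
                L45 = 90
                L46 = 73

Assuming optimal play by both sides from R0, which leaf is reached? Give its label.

L (Mika): max(28, 72, 75) = 75
M (Mika): max(97, -7) = 97
N (Mika): max(74, -82) = 74
D (Alice): min(75, 97, 74) = 74
P (Mika): max(-71, 2, 39) = 39
Q (Mika): max(-52, 73) = 73
R (Mika): max(-24, 0, -6) = 0
E (Alice): min(39, 73, 0) = 0
A (Mika): max(74, 0) = 74
S (Mika): max(23, 26, 72) = 72
T (Mika): max(55, -69) = 55
U (Mika): max(-27, 89) = 89
F (Alice): min(72, 55, 89) = 55
V (Mika): max(19, -76, -75) = 19
W (Mika): max(53, -1) = 53
X (Mika): max(50, -34) = 50
G (Alice): min(19, 53, 50) = 19
Y (Mika): max(-24, -97) = -24
Z (Mika): max(-17, 29, 33) = 33
AA (Mika): max(81, -72) = 81
H (Alice): min(-24, 33, 81) = -24
B (Mika): max(55, 19, -24) = 55
AB (Mika): max(-23, 46, 60) = 60
AC (Mika): max(54, -46) = 54
J (Alice): min(60, 54) = 54
AD (Mika): max(-81, -18) = -18
AE (Mika): max(-56, 90, 73) = 90
K (Alice): min(-18, 90) = -18
C (Mika): max(54, -18) = 54
R0 (Alice): min(74, 55, 54) = 54
At R0, Alice picks C (lowest: 54).
At C, Mika picks J (highest: 54).
At J, Alice picks AC (lowest: 54).
At AC, Mika picks L40 (highest: 54).
Terminal value 54.

L40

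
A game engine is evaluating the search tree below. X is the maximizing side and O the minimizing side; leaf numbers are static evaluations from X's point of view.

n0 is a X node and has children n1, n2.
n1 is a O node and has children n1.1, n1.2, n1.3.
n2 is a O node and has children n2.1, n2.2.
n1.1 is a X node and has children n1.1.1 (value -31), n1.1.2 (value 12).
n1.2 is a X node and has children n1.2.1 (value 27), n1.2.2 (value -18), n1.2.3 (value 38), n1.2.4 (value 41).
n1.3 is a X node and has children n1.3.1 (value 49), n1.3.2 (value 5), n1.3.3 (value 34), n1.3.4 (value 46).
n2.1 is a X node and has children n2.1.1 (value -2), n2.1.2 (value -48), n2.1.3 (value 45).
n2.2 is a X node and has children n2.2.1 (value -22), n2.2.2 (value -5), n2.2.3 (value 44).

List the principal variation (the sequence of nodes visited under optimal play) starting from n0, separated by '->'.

n0 -> n2 -> n2.2 -> n2.2.3

n1.1 (X): max(-31, 12) = 12
n1.2 (X): max(27, -18, 38, 41) = 41
n1.3 (X): max(49, 5, 34, 46) = 49
n1 (O): min(12, 41, 49) = 12
n2.1 (X): max(-2, -48, 45) = 45
n2.2 (X): max(-22, -5, 44) = 44
n2 (O): min(45, 44) = 44
n0 (X): max(12, 44) = 44
At n0, X picks n2 (highest: 44).
At n2, O picks n2.2 (lowest: 44).
At n2.2, X picks n2.2.3 (highest: 44).
Terminal value 44.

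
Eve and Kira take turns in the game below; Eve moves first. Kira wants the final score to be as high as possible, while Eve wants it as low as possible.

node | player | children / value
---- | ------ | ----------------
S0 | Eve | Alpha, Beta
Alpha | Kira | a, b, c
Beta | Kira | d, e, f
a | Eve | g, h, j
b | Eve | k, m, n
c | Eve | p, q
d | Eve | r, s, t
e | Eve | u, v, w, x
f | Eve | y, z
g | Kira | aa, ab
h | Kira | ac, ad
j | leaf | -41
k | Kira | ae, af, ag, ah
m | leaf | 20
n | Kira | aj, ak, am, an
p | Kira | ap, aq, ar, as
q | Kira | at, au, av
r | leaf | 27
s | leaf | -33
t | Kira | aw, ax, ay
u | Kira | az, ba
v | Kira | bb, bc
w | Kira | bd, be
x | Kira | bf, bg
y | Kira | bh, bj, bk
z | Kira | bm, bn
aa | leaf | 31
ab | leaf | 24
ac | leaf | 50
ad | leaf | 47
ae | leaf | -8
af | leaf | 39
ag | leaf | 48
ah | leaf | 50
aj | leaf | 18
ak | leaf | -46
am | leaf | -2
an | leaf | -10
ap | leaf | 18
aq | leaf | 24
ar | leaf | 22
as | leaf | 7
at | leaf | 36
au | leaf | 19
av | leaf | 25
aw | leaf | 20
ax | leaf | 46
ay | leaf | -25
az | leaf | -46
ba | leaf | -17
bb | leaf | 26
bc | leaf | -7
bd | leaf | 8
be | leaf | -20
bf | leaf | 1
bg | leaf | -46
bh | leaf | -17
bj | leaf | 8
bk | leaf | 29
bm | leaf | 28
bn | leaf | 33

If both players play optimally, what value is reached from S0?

24

g (Kira): max(31, 24) = 31
h (Kira): max(50, 47) = 50
a (Eve): min(31, 50, -41) = -41
k (Kira): max(-8, 39, 48, 50) = 50
n (Kira): max(18, -46, -2, -10) = 18
b (Eve): min(50, 20, 18) = 18
p (Kira): max(18, 24, 22, 7) = 24
q (Kira): max(36, 19, 25) = 36
c (Eve): min(24, 36) = 24
Alpha (Kira): max(-41, 18, 24) = 24
t (Kira): max(20, 46, -25) = 46
d (Eve): min(27, -33, 46) = -33
u (Kira): max(-46, -17) = -17
v (Kira): max(26, -7) = 26
w (Kira): max(8, -20) = 8
x (Kira): max(1, -46) = 1
e (Eve): min(-17, 26, 8, 1) = -17
y (Kira): max(-17, 8, 29) = 29
z (Kira): max(28, 33) = 33
f (Eve): min(29, 33) = 29
Beta (Kira): max(-33, -17, 29) = 29
S0 (Eve): min(24, 29) = 24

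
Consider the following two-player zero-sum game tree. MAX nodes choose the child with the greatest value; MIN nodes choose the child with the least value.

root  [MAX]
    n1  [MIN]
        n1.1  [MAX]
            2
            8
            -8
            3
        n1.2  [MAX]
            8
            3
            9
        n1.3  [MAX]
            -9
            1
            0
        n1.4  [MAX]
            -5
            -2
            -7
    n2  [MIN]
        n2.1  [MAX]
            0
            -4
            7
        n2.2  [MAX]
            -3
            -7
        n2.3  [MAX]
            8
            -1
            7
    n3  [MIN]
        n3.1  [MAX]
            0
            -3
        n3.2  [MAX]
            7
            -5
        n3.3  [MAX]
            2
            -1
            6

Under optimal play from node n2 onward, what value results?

-3

n2.1 (MAX): max(0, -4, 7) = 7
n2.2 (MAX): max(-3, -7) = -3
n2.3 (MAX): max(8, -1, 7) = 8
n2 (MIN): min(7, -3, 8) = -3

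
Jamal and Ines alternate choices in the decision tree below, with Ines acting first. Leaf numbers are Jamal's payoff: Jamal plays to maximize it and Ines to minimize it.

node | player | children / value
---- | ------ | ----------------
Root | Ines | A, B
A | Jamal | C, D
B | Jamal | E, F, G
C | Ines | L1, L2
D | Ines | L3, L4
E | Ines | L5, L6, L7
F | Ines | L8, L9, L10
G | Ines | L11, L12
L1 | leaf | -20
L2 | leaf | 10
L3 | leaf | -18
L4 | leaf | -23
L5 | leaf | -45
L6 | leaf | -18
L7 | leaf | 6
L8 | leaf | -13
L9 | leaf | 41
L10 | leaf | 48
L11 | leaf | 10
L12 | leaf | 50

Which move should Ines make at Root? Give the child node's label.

A

C (Ines): min(-20, 10) = -20
D (Ines): min(-18, -23) = -23
A (Jamal): max(-20, -23) = -20
E (Ines): min(-45, -18, 6) = -45
F (Ines): min(-13, 41, 48) = -13
G (Ines): min(10, 50) = 10
B (Jamal): max(-45, -13, 10) = 10
Root (Ines): min(-20, 10) = -20
Ines at Root wants the lowest of {A=-20, B=10}, so chooses A.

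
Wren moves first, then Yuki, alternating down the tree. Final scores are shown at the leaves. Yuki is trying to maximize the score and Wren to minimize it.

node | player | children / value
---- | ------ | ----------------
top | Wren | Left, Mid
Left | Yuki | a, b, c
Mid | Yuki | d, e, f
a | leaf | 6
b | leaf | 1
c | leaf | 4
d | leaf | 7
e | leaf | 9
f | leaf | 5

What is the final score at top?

Left (Yuki): max(6, 1, 4) = 6
Mid (Yuki): max(7, 9, 5) = 9
top (Wren): min(6, 9) = 6

6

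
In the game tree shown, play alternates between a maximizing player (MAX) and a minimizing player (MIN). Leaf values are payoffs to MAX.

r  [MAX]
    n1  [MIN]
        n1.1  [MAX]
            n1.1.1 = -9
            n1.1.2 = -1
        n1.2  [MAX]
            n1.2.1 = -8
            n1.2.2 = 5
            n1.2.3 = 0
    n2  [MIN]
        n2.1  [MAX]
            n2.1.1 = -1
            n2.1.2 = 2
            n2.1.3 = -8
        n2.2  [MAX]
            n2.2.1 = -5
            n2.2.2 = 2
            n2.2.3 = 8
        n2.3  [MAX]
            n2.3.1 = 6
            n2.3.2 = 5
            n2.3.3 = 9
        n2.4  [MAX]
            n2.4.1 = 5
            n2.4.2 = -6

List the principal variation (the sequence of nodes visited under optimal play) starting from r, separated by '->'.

r -> n2 -> n2.1 -> n2.1.2

n1.1 (MAX): max(-9, -1) = -1
n1.2 (MAX): max(-8, 5, 0) = 5
n1 (MIN): min(-1, 5) = -1
n2.1 (MAX): max(-1, 2, -8) = 2
n2.2 (MAX): max(-5, 2, 8) = 8
n2.3 (MAX): max(6, 5, 9) = 9
n2.4 (MAX): max(5, -6) = 5
n2 (MIN): min(2, 8, 9, 5) = 2
r (MAX): max(-1, 2) = 2
At r, MAX picks n2 (highest: 2).
At n2, MIN picks n2.1 (lowest: 2).
At n2.1, MAX picks n2.1.2 (highest: 2).
Terminal value 2.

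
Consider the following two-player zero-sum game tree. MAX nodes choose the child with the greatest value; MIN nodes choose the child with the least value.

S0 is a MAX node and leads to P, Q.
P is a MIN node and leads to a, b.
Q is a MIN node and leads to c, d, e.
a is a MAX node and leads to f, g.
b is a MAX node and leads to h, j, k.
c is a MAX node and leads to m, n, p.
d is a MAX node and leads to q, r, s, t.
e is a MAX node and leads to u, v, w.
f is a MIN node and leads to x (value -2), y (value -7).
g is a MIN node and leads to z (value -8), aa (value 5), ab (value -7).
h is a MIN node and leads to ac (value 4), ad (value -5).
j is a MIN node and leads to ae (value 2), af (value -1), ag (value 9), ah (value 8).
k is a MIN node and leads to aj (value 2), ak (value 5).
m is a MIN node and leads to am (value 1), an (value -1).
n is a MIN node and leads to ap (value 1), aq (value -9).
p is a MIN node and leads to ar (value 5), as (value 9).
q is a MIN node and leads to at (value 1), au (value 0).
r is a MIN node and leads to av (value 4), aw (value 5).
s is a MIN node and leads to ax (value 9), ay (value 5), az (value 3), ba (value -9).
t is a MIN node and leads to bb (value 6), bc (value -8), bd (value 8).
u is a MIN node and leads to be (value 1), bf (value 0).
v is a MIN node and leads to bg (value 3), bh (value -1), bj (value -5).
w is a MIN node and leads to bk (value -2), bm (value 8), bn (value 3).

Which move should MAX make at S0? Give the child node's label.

Q

f (MIN): min(-2, -7) = -7
g (MIN): min(-8, 5, -7) = -8
a (MAX): max(-7, -8) = -7
h (MIN): min(4, -5) = -5
j (MIN): min(2, -1, 9, 8) = -1
k (MIN): min(2, 5) = 2
b (MAX): max(-5, -1, 2) = 2
P (MIN): min(-7, 2) = -7
m (MIN): min(1, -1) = -1
n (MIN): min(1, -9) = -9
p (MIN): min(5, 9) = 5
c (MAX): max(-1, -9, 5) = 5
q (MIN): min(1, 0) = 0
r (MIN): min(4, 5) = 4
s (MIN): min(9, 5, 3, -9) = -9
t (MIN): min(6, -8, 8) = -8
d (MAX): max(0, 4, -9, -8) = 4
u (MIN): min(1, 0) = 0
v (MIN): min(3, -1, -5) = -5
w (MIN): min(-2, 8, 3) = -2
e (MAX): max(0, -5, -2) = 0
Q (MIN): min(5, 4, 0) = 0
S0 (MAX): max(-7, 0) = 0
MAX at S0 wants the highest of {P=-7, Q=0}, so chooses Q.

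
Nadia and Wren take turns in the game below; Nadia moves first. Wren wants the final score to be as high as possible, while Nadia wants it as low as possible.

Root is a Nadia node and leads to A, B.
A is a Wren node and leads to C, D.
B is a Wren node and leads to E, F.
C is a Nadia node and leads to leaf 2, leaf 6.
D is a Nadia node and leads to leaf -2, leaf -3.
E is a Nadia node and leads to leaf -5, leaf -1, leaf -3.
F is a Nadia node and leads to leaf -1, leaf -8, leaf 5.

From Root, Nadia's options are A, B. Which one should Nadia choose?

C (Nadia): min(2, 6) = 2
D (Nadia): min(-2, -3) = -3
A (Wren): max(2, -3) = 2
E (Nadia): min(-5, -1, -3) = -5
F (Nadia): min(-1, -8, 5) = -8
B (Wren): max(-5, -8) = -5
Root (Nadia): min(2, -5) = -5
Nadia at Root wants the lowest of {A=2, B=-5}, so chooses B.

B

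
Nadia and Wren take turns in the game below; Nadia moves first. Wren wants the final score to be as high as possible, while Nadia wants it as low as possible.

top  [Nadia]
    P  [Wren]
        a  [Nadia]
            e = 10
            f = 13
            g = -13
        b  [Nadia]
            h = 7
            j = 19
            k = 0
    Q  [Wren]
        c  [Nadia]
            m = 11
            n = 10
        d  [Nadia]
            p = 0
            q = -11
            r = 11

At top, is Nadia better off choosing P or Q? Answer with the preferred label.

a (Nadia): min(10, 13, -13) = -13
b (Nadia): min(7, 19, 0) = 0
P (Wren): max(-13, 0) = 0
c (Nadia): min(11, 10) = 10
d (Nadia): min(0, -11, 11) = -11
Q (Wren): max(10, -11) = 10
Nadia prefers the lower value; P=0, Q=10. P is better since 0 < 10.

P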